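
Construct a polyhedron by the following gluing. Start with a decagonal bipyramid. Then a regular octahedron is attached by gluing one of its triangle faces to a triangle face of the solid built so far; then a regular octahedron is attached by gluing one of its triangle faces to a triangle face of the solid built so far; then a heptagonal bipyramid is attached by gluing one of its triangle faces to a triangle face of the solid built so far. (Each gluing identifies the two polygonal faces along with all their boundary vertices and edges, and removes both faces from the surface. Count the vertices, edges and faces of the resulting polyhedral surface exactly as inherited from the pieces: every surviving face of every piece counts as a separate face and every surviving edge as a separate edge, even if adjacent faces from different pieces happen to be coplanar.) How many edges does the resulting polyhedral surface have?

A decagonal bipyramid: V=12, E=30, F=20.
Attach a regular octahedron (V=6, E=12, F=8) along a 3-gon: merge 3 vertices and 3 edges, delete both glued faces → V=15, E=39, F=26.
Attach a regular octahedron (V=6, E=12, F=8) along a 3-gon: merge 3 vertices and 3 edges, delete both glued faces → V=18, E=48, F=32.
Attach a heptagonal bipyramid (V=9, E=21, F=14) along a 3-gon: merge 3 vertices and 3 edges, delete both glued faces → V=24, E=66, F=44.
Check: V − E + F = 24 − 66 + 44 = 2.

66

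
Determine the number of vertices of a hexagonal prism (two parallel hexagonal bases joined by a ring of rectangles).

A prism on an n-gon has two n-gon bases and n rectangular sides: V = 2·6 = 12, E = 3·6 = 18, F = 6 + 2 = 8.

12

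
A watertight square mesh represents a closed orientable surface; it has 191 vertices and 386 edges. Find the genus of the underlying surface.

2

Every face is a square and each edge borders two faces, so 4F = 2·386, giving F = 193.
χ = V − E + F = 191 − 386 + 193 = -2.
For a closed orientable surface χ = 2 − 2g, so g = (2 − (-2))/2 = 2.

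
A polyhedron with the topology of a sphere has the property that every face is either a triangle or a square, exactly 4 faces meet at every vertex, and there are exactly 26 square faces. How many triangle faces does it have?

8

Let x be the number of triangles; then F = 26 + x.
Edge–face incidences: 2E = 4·26 + 3·x = 104 + 3x.
Every vertex has degree 4, so 4V = 2E.
Euler: V − E + F = 2 ⇒ (2E)/4 − E + (26 + x) = 2.
Multiply by 8: 2·(2E) − 4·(2E) + 8·(26 + x) = 16, i.e. 208 + 8x − 2·(104 + 3x) = 16.
Collecting terms: 2x = 16, so x = 8.
Then 2E = 104 + 3·8 = 128, so E = 64, V = 2E/4 = 32, F = 26 + 8 = 34.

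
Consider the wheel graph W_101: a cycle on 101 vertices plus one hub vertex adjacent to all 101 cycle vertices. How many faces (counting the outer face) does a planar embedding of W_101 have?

102

W_101 has V = 101 + 1 = 102 vertices and E = 2·101 = 202 edges.
By Euler's formula F = 2 − V + E = 2 − 102 + 202 = 102.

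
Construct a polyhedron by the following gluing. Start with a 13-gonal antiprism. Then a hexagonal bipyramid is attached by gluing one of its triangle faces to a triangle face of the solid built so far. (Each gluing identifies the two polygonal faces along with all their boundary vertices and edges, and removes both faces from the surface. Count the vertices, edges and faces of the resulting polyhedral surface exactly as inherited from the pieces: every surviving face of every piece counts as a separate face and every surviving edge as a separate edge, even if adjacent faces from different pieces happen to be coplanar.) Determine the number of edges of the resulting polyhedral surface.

A 13-gonal antiprism: V=26, E=52, F=28.
Attach a hexagonal bipyramid (V=8, E=18, F=12) along a 3-gon: merge 3 vertices and 3 edges, delete both glued faces → V=31, E=67, F=38.
Check: V − E + F = 31 − 67 + 38 = 2.

67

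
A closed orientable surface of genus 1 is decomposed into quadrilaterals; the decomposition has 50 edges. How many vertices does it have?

25

χ = 2 − 2·1 = 0, and every face is a square so 4F = 2E.
F = 2E/4 = 25. Then V = 0 + E − F = 0 + 50 − 25 = 25.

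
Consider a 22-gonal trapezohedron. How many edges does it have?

88

The n-trapezohedron (dual of the n-antiprism) has V = 2·22 + 2 = 46, E = 4·22 = 88, F = 2·22 = 44.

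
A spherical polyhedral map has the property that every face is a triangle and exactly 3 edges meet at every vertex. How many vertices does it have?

4

Each face has 3 edges and each edge borders two faces, so 2E = 3F.
Each vertex has degree 3, so 3V = 2E and hence V = 3F/3.
Euler: V − E + F = 2 ⇒ (3F/3) − (3F/2) + F = 2.
Multiply by 6: (6 − 9 + 6)F = 12, i.e. 3F = 12.
So F = 4, E = 3·4/2 = 6, V = 3·4/3 = 4.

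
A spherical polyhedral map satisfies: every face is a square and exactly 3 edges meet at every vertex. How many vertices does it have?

8

Each face has 4 edges and each edge borders two faces, so 2E = 4F.
Each vertex has degree 3, so 3V = 2E and hence V = 4F/3.
Euler: V − E + F = 2 ⇒ (4F/3) − (4F/2) + F = 2.
Multiply by 6: (8 − 12 + 6)F = 12, i.e. 2F = 12.
So F = 6, E = 4·6/2 = 12, V = 4·6/3 = 8.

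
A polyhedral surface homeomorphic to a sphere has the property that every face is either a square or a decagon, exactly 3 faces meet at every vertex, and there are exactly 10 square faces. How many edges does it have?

Let x be the number of decagons; then F = 10 + x.
Edge–face incidences: 2E = 4·10 + 10·x = 40 + 10x.
Every vertex has degree 3, so 3V = 2E.
Euler: V − E + F = 2 ⇒ (2E)/3 − E + (10 + x) = 2.
Multiply by 6: 2·(2E) − 3·(2E) + 6·(10 + x) = 12, i.e. 60 + 6x − (40 + 10x) = 12.
Collecting terms: −4x + 20 = 12, so −4x = −8, so x = 2.
Then 2E = 40 + 10·2 = 60, so E = 30, V = 2E/3 = 20, F = 10 + 2 = 12.

30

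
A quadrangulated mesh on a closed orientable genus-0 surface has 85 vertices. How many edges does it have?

χ = 2 − 2·0 = 2, and every face is a square so 4F = 2E.
V − E + F = 2 with E = 4F/2 gives 85 − (4/2 − 1)·F = 2, so F = 83 and E = 166.

166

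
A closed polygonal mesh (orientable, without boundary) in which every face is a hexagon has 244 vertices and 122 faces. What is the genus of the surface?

Every face is a hexagon, so 2E = 6·122 = 732, giving E = 366.
χ = V − E + F = 244 − 366 + 122 = 0.
For a closed orientable surface χ = 2 − 2g, so g = (2 − (0))/2 = 1.

1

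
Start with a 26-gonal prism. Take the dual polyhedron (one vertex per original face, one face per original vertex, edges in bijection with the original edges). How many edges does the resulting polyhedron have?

78

The base solid has V = 52, E = 78, F = 28.
The dual swaps V and F and preserves E: V′ = F = 28, E′ = E = 78, F′ = V = 52.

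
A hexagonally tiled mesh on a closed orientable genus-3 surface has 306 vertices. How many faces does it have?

155

χ = 2 − 2·3 = -4, and every face is a hexagon so 6F = 2E.
V − E + F = -4 with E = 6F/2 gives 306 − (6/2 − 1)·F = -4, so F = 155 and E = 465.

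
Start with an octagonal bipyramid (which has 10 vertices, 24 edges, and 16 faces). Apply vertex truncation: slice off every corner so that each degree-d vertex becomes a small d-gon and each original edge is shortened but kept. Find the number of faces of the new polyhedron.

26

Truncation replaces each original edge-end by a new vertex, so V′ = 2E = 48.
Each original edge survives, and each old vertex of degree d contributes d new edges; summing degrees gives Σd = 2E, so E′ = E + 2E = 3E = 72.
Each original face survives and each original vertex becomes one new face: F′ = F + V = 26.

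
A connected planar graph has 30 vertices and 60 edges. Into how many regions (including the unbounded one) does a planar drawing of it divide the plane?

Euler's formula for a connected plane graph: V − E + F = 2, so F = 2 − 30 + 60 = 32.

32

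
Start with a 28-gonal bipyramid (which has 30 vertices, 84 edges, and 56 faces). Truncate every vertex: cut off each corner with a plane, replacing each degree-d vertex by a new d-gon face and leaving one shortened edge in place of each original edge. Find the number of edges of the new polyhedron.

Truncation replaces each original edge-end by a new vertex, so V′ = 2E = 168.
Each original edge survives, and each old vertex of degree d contributes d new edges; summing degrees gives Σd = 2E, so E′ = E + 2E = 3E = 252.
Each original face survives and each original vertex becomes one new face: F′ = F + V = 86.

252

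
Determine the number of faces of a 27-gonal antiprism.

An antiprism on an n-gon has two n-gon caps and 2n triangles: V = 2·27 = 54, E = 4·27 = 108, F = 2·27 + 2 = 56.
Check: V − E + F = 54 − 108 + 56 = 2.

56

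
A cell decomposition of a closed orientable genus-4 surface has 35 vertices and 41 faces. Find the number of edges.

For a closed orientable surface of genus 4, χ = 2 − 2·4 = -6.
E = V + F − (-6) = 35 + 41 − (-6) = 82.

82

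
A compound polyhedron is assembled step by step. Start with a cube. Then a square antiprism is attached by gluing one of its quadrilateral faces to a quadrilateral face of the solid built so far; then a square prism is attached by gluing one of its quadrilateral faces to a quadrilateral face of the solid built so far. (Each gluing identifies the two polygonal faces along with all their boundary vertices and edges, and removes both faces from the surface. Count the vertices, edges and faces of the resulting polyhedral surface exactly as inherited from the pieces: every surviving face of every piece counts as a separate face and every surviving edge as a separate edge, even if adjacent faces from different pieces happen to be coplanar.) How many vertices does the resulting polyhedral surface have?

A cube: V=8, E=12, F=6.
Attach a square antiprism (V=8, E=16, F=10) along a 4-gon: merge 4 vertices and 4 edges, delete both glued faces → V=12, E=24, F=14.
Attach a square prism (V=8, E=12, F=6) along a 4-gon: merge 4 vertices and 4 edges, delete both glued faces → V=16, E=32, F=18.
Check: V − E + F = 16 − 32 + 18 = 2.

16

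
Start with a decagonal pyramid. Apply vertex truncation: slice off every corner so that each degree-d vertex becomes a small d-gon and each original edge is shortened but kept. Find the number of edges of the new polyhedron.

The base solid has V = 11, E = 20, F = 11.
Truncation replaces each original edge-end by a new vertex, so V′ = 2E = 40.
Each original edge survives, and each old vertex of degree d contributes d new edges; summing degrees gives Σd = 2E, so E′ = E + 2E = 3E = 60.
Each original face survives and each original vertex becomes one new face: F′ = F + V = 22.

60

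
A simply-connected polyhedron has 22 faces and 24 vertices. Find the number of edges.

Here V − E + F = 2.
E = V + F − (2) = 24 + 22 − (2) = 44.

44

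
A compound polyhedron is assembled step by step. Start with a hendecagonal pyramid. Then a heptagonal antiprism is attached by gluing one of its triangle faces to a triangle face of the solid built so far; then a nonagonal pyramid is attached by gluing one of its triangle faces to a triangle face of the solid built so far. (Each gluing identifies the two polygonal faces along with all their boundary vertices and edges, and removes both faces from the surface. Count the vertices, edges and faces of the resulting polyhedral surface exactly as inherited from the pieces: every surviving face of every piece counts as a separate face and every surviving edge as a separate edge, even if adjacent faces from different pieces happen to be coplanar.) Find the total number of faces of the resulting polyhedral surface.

A hendecagonal pyramid: V=12, E=22, F=12.
Attach a heptagonal antiprism (V=14, E=28, F=16) along a 3-gon: merge 3 vertices and 3 edges, delete both glued faces → V=23, E=47, F=26.
Attach a nonagonal pyramid (V=10, E=18, F=10) along a 3-gon: merge 3 vertices and 3 edges, delete both glued faces → V=30, E=62, F=34.
Check: V − E + F = 30 − 62 + 34 = 2.

34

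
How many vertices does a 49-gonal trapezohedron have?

The n-trapezohedron (dual of the n-antiprism) has V = 2·49 + 2 = 100, E = 4·49 = 196, F = 2·49 = 98.

100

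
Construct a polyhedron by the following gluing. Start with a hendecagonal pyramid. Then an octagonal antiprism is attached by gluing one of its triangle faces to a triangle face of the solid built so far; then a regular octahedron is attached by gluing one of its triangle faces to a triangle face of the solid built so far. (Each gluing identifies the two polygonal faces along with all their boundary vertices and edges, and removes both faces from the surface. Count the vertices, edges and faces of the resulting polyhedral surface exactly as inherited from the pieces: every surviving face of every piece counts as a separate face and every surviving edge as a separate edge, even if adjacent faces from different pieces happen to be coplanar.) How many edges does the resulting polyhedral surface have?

A hendecagonal pyramid: V=12, E=22, F=12.
Attach an octagonal antiprism (V=16, E=32, F=18) along a 3-gon: merge 3 vertices and 3 edges, delete both glued faces → V=25, E=51, F=28.
Attach a regular octahedron (V=6, E=12, F=8) along a 3-gon: merge 3 vertices and 3 edges, delete both glued faces → V=28, E=60, F=34.
Check: V − E + F = 28 − 60 + 34 = 2.

60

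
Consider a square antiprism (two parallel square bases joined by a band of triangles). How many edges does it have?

An antiprism on an n-gon has two n-gon caps and 2n triangles: V = 2·4 = 8, E = 4·4 = 16, F = 2·4 + 2 = 10.
Check: V − E + F = 8 − 16 + 10 = 2.

16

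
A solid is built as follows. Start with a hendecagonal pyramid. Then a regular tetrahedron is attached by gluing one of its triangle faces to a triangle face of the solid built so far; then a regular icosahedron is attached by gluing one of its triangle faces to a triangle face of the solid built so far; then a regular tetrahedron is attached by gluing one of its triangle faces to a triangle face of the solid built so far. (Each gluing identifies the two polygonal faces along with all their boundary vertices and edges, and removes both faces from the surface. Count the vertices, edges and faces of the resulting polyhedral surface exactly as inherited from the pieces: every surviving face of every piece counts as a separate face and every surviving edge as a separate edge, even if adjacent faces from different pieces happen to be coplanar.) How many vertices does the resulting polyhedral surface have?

A hendecagonal pyramid: V=12, E=22, F=12.
Attach a regular tetrahedron (V=4, E=6, F=4) along a 3-gon: merge 3 vertices and 3 edges, delete both glued faces → V=13, E=25, F=14.
Attach a regular icosahedron (V=12, E=30, F=20) along a 3-gon: merge 3 vertices and 3 edges, delete both glued faces → V=22, E=52, F=32.
Attach a regular tetrahedron (V=4, E=6, F=4) along a 3-gon: merge 3 vertices and 3 edges, delete both glued faces → V=23, E=55, F=34.
Check: V − E + F = 23 − 55 + 34 = 2.

23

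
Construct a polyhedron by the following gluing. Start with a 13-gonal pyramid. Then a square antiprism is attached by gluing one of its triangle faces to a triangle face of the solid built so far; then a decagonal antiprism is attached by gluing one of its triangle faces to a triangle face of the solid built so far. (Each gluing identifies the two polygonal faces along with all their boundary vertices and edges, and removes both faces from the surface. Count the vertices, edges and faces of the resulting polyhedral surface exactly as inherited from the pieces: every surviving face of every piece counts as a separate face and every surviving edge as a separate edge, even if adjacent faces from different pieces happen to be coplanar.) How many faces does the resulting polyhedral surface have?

42

A 13-gonal pyramid: V=14, E=26, F=14.
Attach a square antiprism (V=8, E=16, F=10) along a 3-gon: merge 3 vertices and 3 edges, delete both glued faces → V=19, E=39, F=22.
Attach a decagonal antiprism (V=20, E=40, F=22) along a 3-gon: merge 3 vertices and 3 edges, delete both glued faces → V=36, E=76, F=42.
Check: V − E + F = 36 − 76 + 42 = 2.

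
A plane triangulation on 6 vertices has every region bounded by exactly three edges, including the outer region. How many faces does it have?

In a plane triangulation 3F = 2E and V − E + F = 2, so F = 2V − 4 = 2·6 − 4 = 8.

8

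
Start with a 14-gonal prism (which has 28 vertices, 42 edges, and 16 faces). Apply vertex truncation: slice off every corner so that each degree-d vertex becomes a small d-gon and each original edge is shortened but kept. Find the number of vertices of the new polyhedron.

Truncation replaces each original edge-end by a new vertex, so V′ = 2E = 84.
Each original edge survives, and each old vertex of degree d contributes d new edges; summing degrees gives Σd = 2E, so E′ = E + 2E = 3E = 126.
Each original face survives and each original vertex becomes one new face: F′ = F + V = 44.

84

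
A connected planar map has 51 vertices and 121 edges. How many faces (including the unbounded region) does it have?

72

Euler's formula for a connected plane graph: V − E + F = 2, so F = 2 − 51 + 121 = 72.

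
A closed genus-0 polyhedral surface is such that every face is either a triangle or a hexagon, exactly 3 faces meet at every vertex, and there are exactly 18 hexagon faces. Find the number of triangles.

Let x be the number of triangles; then F = 18 + x.
Edge–face incidences: 2E = 6·18 + 3·x = 108 + 3x.
Every vertex has degree 3, so 3V = 2E.
Euler: V − E + F = 2 ⇒ (2E)/3 − E + (18 + x) = 2.
Multiply by 6: 2·(2E) − 3·(2E) + 6·(18 + x) = 12, i.e. 108 + 6x − (108 + 3x) = 12.
Collecting terms: 3x = 12, so x = 4.
Then 2E = 108 + 3·4 = 120, so E = 60, V = 2E/3 = 40, F = 18 + 4 = 22.

4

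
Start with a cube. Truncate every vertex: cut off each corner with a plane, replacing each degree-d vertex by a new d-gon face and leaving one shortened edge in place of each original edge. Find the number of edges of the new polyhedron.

The base solid has V = 8, E = 12, F = 6.
Truncation replaces each original edge-end by a new vertex, so V′ = 2E = 24.
Each original edge survives, and each old vertex of degree d contributes d new edges; summing degrees gives Σd = 2E, so E′ = E + 2E = 3E = 36.
Each original face survives and each original vertex becomes one new face: F′ = F + V = 14.

36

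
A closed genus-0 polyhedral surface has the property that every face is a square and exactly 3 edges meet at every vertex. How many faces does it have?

Each face has 4 edges and each edge borders two faces, so 2E = 4F.
Each vertex has degree 3, so 3V = 2E and hence V = 4F/3.
Euler: V − E + F = 2 ⇒ (4F/3) − (4F/2) + F = 2.
Multiply by 6: (8 − 12 + 6)F = 12, i.e. 2F = 12.
So F = 6, E = 4·6/2 = 12, V = 4·6/3 = 8.

6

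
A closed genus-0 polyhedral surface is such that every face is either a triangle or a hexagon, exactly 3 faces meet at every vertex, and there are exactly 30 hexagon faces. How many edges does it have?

Let x be the number of triangles; then F = 30 + x.
Edge–face incidences: 2E = 6·30 + 3·x = 180 + 3x.
Every vertex has degree 3, so 3V = 2E.
Euler: V − E + F = 2 ⇒ (2E)/3 − E + (30 + x) = 2.
Multiply by 6: 2·(2E) − 3·(2E) + 6·(30 + x) = 12, i.e. 180 + 6x − (180 + 3x) = 12.
Collecting terms: 3x = 12, so x = 4.
Then 2E = 180 + 3·4 = 192, so E = 96, V = 2E/3 = 64, F = 30 + 4 = 34.

96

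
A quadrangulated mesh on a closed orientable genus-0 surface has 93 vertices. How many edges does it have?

182

χ = 2 − 2·0 = 2, and every face is a square so 4F = 2E.
V − E + F = 2 with E = 4F/2 gives 93 − (4/2 − 1)·F = 2, so F = 91 and E = 182.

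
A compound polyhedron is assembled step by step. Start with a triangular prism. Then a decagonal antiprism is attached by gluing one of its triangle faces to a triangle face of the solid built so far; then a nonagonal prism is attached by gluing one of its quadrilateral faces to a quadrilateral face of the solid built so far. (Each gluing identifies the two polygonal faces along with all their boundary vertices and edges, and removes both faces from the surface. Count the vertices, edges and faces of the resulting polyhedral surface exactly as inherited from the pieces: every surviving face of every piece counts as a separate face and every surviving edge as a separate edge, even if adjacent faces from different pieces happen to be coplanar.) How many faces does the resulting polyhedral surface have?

34

A triangular prism: V=6, E=9, F=5.
Attach a decagonal antiprism (V=20, E=40, F=22) along a 3-gon: merge 3 vertices and 3 edges, delete both glued faces → V=23, E=46, F=25.
Attach a nonagonal prism (V=18, E=27, F=11) along a 4-gon: merge 4 vertices and 4 edges, delete both glued faces → V=37, E=69, F=34.
Check: V − E + F = 37 − 69 + 34 = 2.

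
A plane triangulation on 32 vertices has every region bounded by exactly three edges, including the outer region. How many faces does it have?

60

In a plane triangulation 3F = 2E and V − E + F = 2, so F = 2V − 4 = 2·32 − 4 = 60.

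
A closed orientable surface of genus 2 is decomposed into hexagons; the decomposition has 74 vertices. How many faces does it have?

38

χ = 2 − 2·2 = -2, and every face is a hexagon so 6F = 2E.
V − E + F = -2 with E = 6F/2 gives 74 − (6/2 − 1)·F = -2, so F = 38 and E = 114.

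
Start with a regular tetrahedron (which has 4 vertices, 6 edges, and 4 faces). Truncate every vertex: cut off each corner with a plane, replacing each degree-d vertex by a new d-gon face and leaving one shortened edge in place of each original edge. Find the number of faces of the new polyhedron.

8

Truncation replaces each original edge-end by a new vertex, so V′ = 2E = 12.
Each original edge survives, and each old vertex of degree d contributes d new edges; summing degrees gives Σd = 2E, so E′ = E + 2E = 3E = 18.
Each original face survives and each original vertex becomes one new face: F′ = F + V = 8.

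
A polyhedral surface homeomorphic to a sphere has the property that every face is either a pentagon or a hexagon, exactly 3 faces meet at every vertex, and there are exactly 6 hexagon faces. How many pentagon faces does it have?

12

Let x be the number of pentagons; then F = 6 + x.
Edge–face incidences: 2E = 6·6 + 5·x = 36 + 5x.
Every vertex has degree 3, so 3V = 2E.
Euler: V − E + F = 2 ⇒ (2E)/3 − E + (6 + x) = 2.
Multiply by 6: 2·(2E) − 3·(2E) + 6·(6 + x) = 12, i.e. 36 + 6x − (36 + 5x) = 12.
Collecting terms: x = 12.
Then 2E = 36 + 5·12 = 96, so E = 48, V = 2E/3 = 32, F = 6 + 12 = 18.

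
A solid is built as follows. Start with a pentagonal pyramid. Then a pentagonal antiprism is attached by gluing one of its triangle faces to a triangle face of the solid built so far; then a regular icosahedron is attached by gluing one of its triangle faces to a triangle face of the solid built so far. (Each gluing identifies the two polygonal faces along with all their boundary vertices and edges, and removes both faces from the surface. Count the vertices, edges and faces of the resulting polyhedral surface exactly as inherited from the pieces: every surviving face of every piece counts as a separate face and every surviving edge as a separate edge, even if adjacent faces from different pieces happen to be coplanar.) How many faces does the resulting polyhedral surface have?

34

A pentagonal pyramid: V=6, E=10, F=6.
Attach a pentagonal antiprism (V=10, E=20, F=12) along a 3-gon: merge 3 vertices and 3 edges, delete both glued faces → V=13, E=27, F=16.
Attach a regular icosahedron (V=12, E=30, F=20) along a 3-gon: merge 3 vertices and 3 edges, delete both glued faces → V=22, E=54, F=34.
Check: V − E + F = 22 − 54 + 34 = 2.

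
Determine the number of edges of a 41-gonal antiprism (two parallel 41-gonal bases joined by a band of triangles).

164

An antiprism on an n-gon has two n-gon caps and 2n triangles: V = 2·41 = 82, E = 4·41 = 164, F = 2·41 + 2 = 84.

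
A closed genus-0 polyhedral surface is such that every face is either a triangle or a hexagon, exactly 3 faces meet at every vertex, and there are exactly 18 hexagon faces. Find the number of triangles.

4

Let x be the number of triangles; then F = 18 + x.
Edge–face incidences: 2E = 6·18 + 3·x = 108 + 3x.
Every vertex has degree 3, so 3V = 2E.
Euler: V − E + F = 2 ⇒ (2E)/3 − E + (18 + x) = 2.
Multiply by 6: 2·(2E) − 3·(2E) + 6·(18 + x) = 12, i.e. 108 + 6x − (108 + 3x) = 12.
Collecting terms: 3x = 12, so x = 4.
Then 2E = 108 + 3·4 = 120, so E = 60, V = 2E/3 = 40, F = 18 + 4 = 22.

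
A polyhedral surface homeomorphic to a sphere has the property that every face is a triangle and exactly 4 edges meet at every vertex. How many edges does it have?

12

Each face has 3 edges and each edge borders two faces, so 2E = 3F.
Each vertex has degree 4, so 4V = 2E and hence V = 3F/4.
Euler: V − E + F = 2 ⇒ (3F/4) − (3F/2) + F = 2.
Multiply by 8: (6 − 12 + 8)F = 16, i.e. 2F = 16.
So F = 8, E = 3·8/2 = 12, V = 3·8/4 = 6.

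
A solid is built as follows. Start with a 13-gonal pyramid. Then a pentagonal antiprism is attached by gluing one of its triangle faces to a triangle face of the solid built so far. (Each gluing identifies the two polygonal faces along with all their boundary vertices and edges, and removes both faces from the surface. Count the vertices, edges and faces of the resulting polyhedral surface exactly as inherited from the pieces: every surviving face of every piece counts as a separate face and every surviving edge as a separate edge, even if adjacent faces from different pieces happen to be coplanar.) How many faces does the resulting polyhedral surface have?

24

A 13-gonal pyramid: V=14, E=26, F=14.
Attach a pentagonal antiprism (V=10, E=20, F=12) along a 3-gon: merge 3 vertices and 3 edges, delete both glued faces → V=21, E=43, F=24.
Check: V − E + F = 21 − 43 + 24 = 2.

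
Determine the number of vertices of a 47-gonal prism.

94

A prism on an n-gon has two n-gon bases and n rectangular sides: V = 2·47 = 94, E = 3·47 = 141, F = 47 + 2 = 49.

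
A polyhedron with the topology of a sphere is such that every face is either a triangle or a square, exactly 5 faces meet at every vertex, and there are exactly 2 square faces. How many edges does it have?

Let x be the number of triangles; then F = 2 + x.
Edge–face incidences: 2E = 4·2 + 3·x = 8 + 3x.
Every vertex has degree 5, so 5V = 2E.
Euler: V − E + F = 2 ⇒ (2E)/5 − E + (2 + x) = 2.
Multiply by 10: 2·(2E) − 5·(2E) + 10·(2 + x) = 20, i.e. 20 + 10x − 3·(8 + 3x) = 20.
Collecting terms: x − 4 = 20, so x = 24.
Then 2E = 8 + 3·24 = 80, so E = 40, V = 2E/5 = 16, F = 2 + 24 = 26.

40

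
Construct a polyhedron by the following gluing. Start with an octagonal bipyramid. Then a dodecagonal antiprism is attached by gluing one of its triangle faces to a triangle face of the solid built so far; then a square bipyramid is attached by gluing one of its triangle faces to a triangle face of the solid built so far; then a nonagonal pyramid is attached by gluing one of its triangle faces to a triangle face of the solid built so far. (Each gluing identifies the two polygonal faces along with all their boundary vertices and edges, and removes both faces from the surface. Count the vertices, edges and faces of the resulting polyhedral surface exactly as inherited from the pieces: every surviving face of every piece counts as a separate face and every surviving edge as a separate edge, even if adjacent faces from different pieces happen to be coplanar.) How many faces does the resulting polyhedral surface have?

An octagonal bipyramid: V=10, E=24, F=16.
Attach a dodecagonal antiprism (V=24, E=48, F=26) along a 3-gon: merge 3 vertices and 3 edges, delete both glued faces → V=31, E=69, F=40.
Attach a square bipyramid (V=6, E=12, F=8) along a 3-gon: merge 3 vertices and 3 edges, delete both glued faces → V=34, E=78, F=46.
Attach a nonagonal pyramid (V=10, E=18, F=10) along a 3-gon: merge 3 vertices and 3 edges, delete both glued faces → V=41, E=93, F=54.
Check: V − E + F = 41 − 93 + 54 = 2.

54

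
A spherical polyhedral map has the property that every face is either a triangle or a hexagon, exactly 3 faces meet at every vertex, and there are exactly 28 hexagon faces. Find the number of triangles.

Let x be the number of triangles; then F = 28 + x.
Edge–face incidences: 2E = 6·28 + 3·x = 168 + 3x.
Every vertex has degree 3, so 3V = 2E.
Euler: V − E + F = 2 ⇒ (2E)/3 − E + (28 + x) = 2.
Multiply by 6: 2·(2E) − 3·(2E) + 6·(28 + x) = 12, i.e. 168 + 6x − (168 + 3x) = 12.
Collecting terms: 3x = 12, so x = 4.
Then 2E = 168 + 3·4 = 180, so E = 90, V = 2E/3 = 60, F = 28 + 4 = 32.

4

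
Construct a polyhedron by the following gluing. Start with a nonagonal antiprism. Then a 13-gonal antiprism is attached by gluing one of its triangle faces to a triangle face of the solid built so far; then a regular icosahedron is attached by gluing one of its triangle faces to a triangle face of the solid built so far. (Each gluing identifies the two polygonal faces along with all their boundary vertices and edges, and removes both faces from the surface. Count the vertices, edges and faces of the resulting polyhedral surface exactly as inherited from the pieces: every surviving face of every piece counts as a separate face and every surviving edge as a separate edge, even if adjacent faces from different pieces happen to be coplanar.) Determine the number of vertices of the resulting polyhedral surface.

A nonagonal antiprism: V=18, E=36, F=20.
Attach a 13-gonal antiprism (V=26, E=52, F=28) along a 3-gon: merge 3 vertices and 3 edges, delete both glued faces → V=41, E=85, F=46.
Attach a regular icosahedron (V=12, E=30, F=20) along a 3-gon: merge 3 vertices and 3 edges, delete both glued faces → V=50, E=112, F=64.
Check: V − E + F = 50 − 112 + 64 = 2.

50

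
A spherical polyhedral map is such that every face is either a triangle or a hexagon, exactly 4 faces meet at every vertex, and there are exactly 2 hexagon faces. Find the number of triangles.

Let x be the number of triangles; then F = 2 + x.
Edge–face incidences: 2E = 6·2 + 3·x = 12 + 3x.
Every vertex has degree 4, so 4V = 2E.
Euler: V − E + F = 2 ⇒ (2E)/4 − E + (2 + x) = 2.
Multiply by 8: 2·(2E) − 4·(2E) + 8·(2 + x) = 16, i.e. 16 + 8x − 2·(12 + 3x) = 16.
Collecting terms: 2x − 8 = 16, so 2x = 24, so x = 12.
Then 2E = 12 + 3·12 = 48, so E = 24, V = 2E/4 = 12, F = 2 + 12 = 14.

12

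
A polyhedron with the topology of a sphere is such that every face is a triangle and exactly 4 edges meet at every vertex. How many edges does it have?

12

Each face has 3 edges and each edge borders two faces, so 2E = 3F.
Each vertex has degree 4, so 4V = 2E and hence V = 3F/4.
Euler: V − E + F = 2 ⇒ (3F/4) − (3F/2) + F = 2.
Multiply by 8: (6 − 12 + 8)F = 16, i.e. 2F = 16.
So F = 8, E = 3·8/2 = 12, V = 3·8/4 = 6.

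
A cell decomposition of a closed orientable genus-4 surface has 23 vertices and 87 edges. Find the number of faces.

58

For a closed orientable surface of genus 4, χ = 2 − 2·4 = -6.
F = -6 − V + E = -6 − 23 + 87 = 58.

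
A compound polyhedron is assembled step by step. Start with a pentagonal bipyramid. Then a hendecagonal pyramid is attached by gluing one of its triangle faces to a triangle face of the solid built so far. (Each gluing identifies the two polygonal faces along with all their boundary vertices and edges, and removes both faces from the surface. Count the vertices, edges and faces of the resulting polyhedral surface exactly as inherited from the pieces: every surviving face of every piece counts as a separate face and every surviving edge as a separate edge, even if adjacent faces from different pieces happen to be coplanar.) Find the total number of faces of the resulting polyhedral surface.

A pentagonal bipyramid: V=7, E=15, F=10.
Attach a hendecagonal pyramid (V=12, E=22, F=12) along a 3-gon: merge 3 vertices and 3 edges, delete both glued faces → V=16, E=34, F=20.
Check: V − E + F = 16 − 34 + 20 = 2.

20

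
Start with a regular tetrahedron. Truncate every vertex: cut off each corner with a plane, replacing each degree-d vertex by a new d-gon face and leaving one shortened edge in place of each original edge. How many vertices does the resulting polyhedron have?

The base solid has V = 4, E = 6, F = 4.
Truncation replaces each original edge-end by a new vertex, so V′ = 2E = 12.
Each original edge survives, and each old vertex of degree d contributes d new edges; summing degrees gives Σd = 2E, so E′ = E + 2E = 3E = 18.
Each original face survives and each original vertex becomes one new face: F′ = F + V = 8.

12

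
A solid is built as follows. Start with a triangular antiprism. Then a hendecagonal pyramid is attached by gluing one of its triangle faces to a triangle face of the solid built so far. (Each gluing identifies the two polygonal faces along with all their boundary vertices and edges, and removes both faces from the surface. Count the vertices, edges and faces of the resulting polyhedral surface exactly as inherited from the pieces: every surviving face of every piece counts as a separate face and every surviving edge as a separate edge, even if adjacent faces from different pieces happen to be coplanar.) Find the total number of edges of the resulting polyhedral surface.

A triangular antiprism: V=6, E=12, F=8.
Attach a hendecagonal pyramid (V=12, E=22, F=12) along a 3-gon: merge 3 vertices and 3 edges, delete both glued faces → V=15, E=31, F=18.
Check: V − E + F = 15 − 31 + 18 = 2.

31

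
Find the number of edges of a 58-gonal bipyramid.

174

A bipyramid over an n-gon has 2n triangular faces and n + 2 vertices: V = 58 + 2 = 60, E = 3·58 = 174, F = 2·58 = 116.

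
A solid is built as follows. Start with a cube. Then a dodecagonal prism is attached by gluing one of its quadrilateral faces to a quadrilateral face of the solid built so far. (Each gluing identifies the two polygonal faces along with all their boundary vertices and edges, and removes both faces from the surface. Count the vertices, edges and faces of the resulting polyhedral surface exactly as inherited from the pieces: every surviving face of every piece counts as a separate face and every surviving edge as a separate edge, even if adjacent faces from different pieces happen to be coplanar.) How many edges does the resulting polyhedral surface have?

A cube: V=8, E=12, F=6.
Attach a dodecagonal prism (V=24, E=36, F=14) along a 4-gon: merge 4 vertices and 4 edges, delete both glued faces → V=28, E=44, F=18.
Check: V − E + F = 28 − 44 + 18 = 2.

44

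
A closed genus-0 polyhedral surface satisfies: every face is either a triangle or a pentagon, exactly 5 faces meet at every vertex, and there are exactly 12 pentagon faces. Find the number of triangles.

Let x be the number of triangles; then F = 12 + x.
Edge–face incidences: 2E = 5·12 + 3·x = 60 + 3x.
Every vertex has degree 5, so 5V = 2E.
Euler: V − E + F = 2 ⇒ (2E)/5 − E + (12 + x) = 2.
Multiply by 10: 2·(2E) − 5·(2E) + 10·(12 + x) = 20, i.e. 120 + 10x − 3·(60 + 3x) = 20.
Collecting terms: x − 60 = 20, so x = 80.
Then 2E = 60 + 3·80 = 300, so E = 150, V = 2E/5 = 60, F = 12 + 80 = 92.

80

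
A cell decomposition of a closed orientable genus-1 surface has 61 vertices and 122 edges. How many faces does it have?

For a closed orientable surface of genus 1, χ = 2 − 2·1 = 0.
F = 0 − V + E = 0 − 61 + 122 = 61.

61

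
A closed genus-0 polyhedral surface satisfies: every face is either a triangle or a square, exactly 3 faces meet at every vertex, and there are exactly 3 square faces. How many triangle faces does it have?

2

Let x be the number of triangles; then F = 3 + x.
Edge–face incidences: 2E = 4·3 + 3·x = 12 + 3x.
Every vertex has degree 3, so 3V = 2E.
Euler: V − E + F = 2 ⇒ (2E)/3 − E + (3 + x) = 2.
Multiply by 6: 2·(2E) − 3·(2E) + 6·(3 + x) = 12, i.e. 18 + 6x − (12 + 3x) = 12.
Collecting terms: 3x + 6 = 12, so 3x = 6, so x = 2.
Then 2E = 12 + 3·2 = 18, so E = 9, V = 2E/3 = 6, F = 3 + 2 = 5.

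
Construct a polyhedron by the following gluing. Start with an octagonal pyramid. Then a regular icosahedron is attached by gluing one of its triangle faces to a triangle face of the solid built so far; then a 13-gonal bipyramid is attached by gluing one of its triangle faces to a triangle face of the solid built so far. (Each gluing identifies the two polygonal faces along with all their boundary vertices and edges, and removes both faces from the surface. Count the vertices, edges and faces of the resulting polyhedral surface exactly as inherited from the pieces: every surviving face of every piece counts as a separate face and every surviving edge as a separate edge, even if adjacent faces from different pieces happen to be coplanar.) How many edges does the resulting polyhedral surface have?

79

An octagonal pyramid: V=9, E=16, F=9.
Attach a regular icosahedron (V=12, E=30, F=20) along a 3-gon: merge 3 vertices and 3 edges, delete both glued faces → V=18, E=43, F=27.
Attach a 13-gonal bipyramid (V=15, E=39, F=26) along a 3-gon: merge 3 vertices and 3 edges, delete both glued faces → V=30, E=79, F=51.
Check: V − E + F = 30 − 79 + 51 = 2.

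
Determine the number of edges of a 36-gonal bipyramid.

A bipyramid over an n-gon has 2n triangular faces and n + 2 vertices: V = 36 + 2 = 38, E = 3·36 = 108, F = 2·36 = 72.

108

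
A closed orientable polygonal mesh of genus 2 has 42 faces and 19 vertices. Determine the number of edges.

63

For a closed orientable surface of genus 2, χ = 2 − 2·2 = -2.
E = V + F − (-2) = 19 + 42 − (-2) = 63.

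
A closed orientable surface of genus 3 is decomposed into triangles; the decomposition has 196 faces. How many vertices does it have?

94

χ = 2 − 2·3 = -4, and every face is a triangle so 3F = 2E.
E = 3·196/2 = 294. Then V = -4 + E − F = -4 + 294 − 196 = 94.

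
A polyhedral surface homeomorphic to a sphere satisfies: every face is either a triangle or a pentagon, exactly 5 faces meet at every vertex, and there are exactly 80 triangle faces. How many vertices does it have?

60

Let x be the number of pentagons; then F = 80 + x.
Edge–face incidences: 2E = 3·80 + 5·x = 240 + 5x.
Every vertex has degree 5, so 5V = 2E.
Euler: V − E + F = 2 ⇒ (2E)/5 − E + (80 + x) = 2.
Multiply by 10: 2·(2E) − 5·(2E) + 10·(80 + x) = 20, i.e. 800 + 10x − 3·(240 + 5x) = 20.
Collecting terms: −5x + 80 = 20, so −5x = −60, so x = 12.
Then 2E = 240 + 5·12 = 300, so E = 150, V = 2E/5 = 60, F = 80 + 12 = 92.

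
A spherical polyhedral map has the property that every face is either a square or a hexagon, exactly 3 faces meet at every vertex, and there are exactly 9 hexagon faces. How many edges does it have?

39

Let x be the number of squares; then F = 9 + x.
Edge–face incidences: 2E = 6·9 + 4·x = 54 + 4x.
Every vertex has degree 3, so 3V = 2E.
Euler: V − E + F = 2 ⇒ (2E)/3 − E + (9 + x) = 2.
Multiply by 6: 2·(2E) − 3·(2E) + 6·(9 + x) = 12, i.e. 54 + 6x − (54 + 4x) = 12.
Collecting terms: 2x = 12, so x = 6.
Then 2E = 54 + 4·6 = 78, so E = 39, V = 2E/3 = 26, F = 9 + 6 = 15.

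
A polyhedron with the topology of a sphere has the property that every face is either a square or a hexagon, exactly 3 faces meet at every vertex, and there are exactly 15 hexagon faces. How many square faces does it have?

Let x be the number of squares; then F = 15 + x.
Edge–face incidences: 2E = 6·15 + 4·x = 90 + 4x.
Every vertex has degree 3, so 3V = 2E.
Euler: V − E + F = 2 ⇒ (2E)/3 − E + (15 + x) = 2.
Multiply by 6: 2·(2E) − 3·(2E) + 6·(15 + x) = 12, i.e. 90 + 6x − (90 + 4x) = 12.
Collecting terms: 2x = 12, so x = 6.
Then 2E = 90 + 4·6 = 114, so E = 57, V = 2E/3 = 38, F = 15 + 6 = 21.

6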